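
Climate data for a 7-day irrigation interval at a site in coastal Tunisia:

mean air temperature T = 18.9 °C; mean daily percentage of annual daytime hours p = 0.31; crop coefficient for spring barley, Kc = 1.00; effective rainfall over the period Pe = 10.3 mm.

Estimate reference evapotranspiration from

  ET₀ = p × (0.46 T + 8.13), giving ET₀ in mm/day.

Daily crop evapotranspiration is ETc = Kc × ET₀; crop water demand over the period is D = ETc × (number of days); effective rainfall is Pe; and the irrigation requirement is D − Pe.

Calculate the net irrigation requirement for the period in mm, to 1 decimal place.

ET₀ = 0.31 × (0.46 × 18.9 + 8.13) = 0.31 × 16.824 = 5.2154 mm/d
ETc = Kc × ET₀ = 1.00 × 5.2154 = 5.2154 mm/d
Crop demand D = ETc × 7 d = 5.2154 × 7 = 36.508 mm
D − Pe = 36.508 − 10.3 = 26.208 mm

26.2 mm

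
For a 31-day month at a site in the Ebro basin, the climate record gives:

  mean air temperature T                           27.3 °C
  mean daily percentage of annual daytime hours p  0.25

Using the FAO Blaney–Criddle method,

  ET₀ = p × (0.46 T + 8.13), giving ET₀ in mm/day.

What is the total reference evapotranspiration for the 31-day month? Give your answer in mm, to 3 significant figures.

160 mm

ET₀ = 0.25 × (0.46 × 27.3 + 8.13) = 0.25 × 20.688 = 5.1720 mm/d
Monthly total = 5.1720 × 31 = 160.332 mm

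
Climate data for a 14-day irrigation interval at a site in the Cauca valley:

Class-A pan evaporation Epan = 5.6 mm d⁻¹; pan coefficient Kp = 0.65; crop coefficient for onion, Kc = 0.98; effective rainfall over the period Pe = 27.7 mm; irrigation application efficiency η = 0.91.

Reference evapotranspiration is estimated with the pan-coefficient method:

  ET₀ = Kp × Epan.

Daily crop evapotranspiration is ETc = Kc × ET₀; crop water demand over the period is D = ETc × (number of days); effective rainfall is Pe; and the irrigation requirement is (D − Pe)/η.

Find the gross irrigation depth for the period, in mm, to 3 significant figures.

24.4 mm

ET₀ = 0.65 × 5.6 = 3.6400 mm/d
ETc = Kc × ET₀ = 0.98 × 3.6400 = 3.5672 mm/d
Crop demand D = ETc × 14 d = 3.5672 × 14 = 49.941 mm
D − Pe = 49.941 − 27.7 = 22.241 mm
Gross irrigation = 22.241 / 0.91 = 24.441 mm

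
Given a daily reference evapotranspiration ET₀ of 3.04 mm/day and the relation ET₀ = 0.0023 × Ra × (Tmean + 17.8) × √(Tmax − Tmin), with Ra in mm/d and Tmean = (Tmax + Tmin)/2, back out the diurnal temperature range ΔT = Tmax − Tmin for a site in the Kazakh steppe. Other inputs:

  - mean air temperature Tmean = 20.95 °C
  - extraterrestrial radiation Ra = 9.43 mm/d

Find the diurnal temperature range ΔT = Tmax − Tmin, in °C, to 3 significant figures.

13.1 °C

√ΔT = ET₀ / [0.0023 × Ra × (Tmean+17.8)] = 3.04 / (0.0023 × 9.43 × 38.75) = 3.6171
ΔT = 3.6171² = 13.083 °C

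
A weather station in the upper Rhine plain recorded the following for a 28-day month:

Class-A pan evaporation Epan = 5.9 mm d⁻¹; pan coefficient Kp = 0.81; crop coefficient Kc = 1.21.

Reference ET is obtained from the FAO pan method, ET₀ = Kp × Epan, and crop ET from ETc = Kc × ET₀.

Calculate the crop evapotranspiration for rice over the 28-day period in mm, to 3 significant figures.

ET₀ = 0.81 × 5.9 = 4.7790 mm/d
ETc = Kc × ET₀ = 1.21 × 4.7790 = 5.7826 mm/d
Over 28 days: 5.7826 × 28 = 161.913 mm

162 mm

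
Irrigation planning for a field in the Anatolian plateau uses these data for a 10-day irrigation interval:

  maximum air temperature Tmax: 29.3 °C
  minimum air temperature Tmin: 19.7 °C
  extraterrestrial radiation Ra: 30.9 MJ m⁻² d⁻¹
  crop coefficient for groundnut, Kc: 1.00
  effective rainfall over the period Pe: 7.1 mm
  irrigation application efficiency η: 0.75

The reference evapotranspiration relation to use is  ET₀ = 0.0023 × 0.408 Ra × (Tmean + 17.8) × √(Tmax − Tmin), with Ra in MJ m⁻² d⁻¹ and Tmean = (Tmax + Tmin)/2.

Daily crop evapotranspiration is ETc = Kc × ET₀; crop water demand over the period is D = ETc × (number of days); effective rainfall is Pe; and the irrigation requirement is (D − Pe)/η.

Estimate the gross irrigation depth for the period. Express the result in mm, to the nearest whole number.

Tmean = (29.3 + 19.7)/2 = 24.50 °C
0.408 Ra = 0.408 × 30.9 = 12.6072 mm/d equivalent
ET₀ = 0.0023 × 12.6072 × (24.50 + 17.8) × √9.6 = 0.0023 × 12.6072 × 42.30 × 3.0984 = 3.8004 mm/d
ETc = Kc × ET₀ = 1.00 × 3.8004 = 3.8004 mm/d
Crop demand D = ETc × 10 d = 3.8004 × 10 = 38.004 mm
D − Pe = 38.004 − 7.1 = 30.904 mm
Gross irrigation = 30.904 / 0.75 = 41.205 mm

41 mm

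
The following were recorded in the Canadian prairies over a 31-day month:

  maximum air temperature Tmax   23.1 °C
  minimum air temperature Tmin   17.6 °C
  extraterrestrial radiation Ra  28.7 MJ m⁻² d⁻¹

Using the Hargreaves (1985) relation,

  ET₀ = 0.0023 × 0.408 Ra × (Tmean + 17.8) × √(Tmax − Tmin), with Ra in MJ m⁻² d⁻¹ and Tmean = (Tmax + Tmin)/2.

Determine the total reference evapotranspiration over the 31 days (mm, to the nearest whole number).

Tmean = (23.1 + 17.6)/2 = 20.35 °C
0.408 Ra = 0.408 × 28.7 = 11.7096 mm/d equivalent
ET₀ = 0.0023 × 11.7096 × (20.35 + 17.8) × √5.5 = 0.0023 × 11.7096 × 38.15 × 2.3452 = 2.4096 mm/d
Over 31 days: 2.4096 × 31 = 74.698 mm

75 mm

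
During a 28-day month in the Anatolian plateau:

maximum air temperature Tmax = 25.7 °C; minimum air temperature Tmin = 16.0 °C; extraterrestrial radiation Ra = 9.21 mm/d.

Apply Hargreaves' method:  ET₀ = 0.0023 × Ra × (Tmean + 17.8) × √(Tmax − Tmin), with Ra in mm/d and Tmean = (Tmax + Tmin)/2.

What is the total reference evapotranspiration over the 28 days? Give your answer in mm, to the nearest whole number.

71 mm

Tmean = (25.7 + 16.0)/2 = 20.85 °C
ET₀ = 0.0023 × 9.21 × (20.85 + 17.8) × √9.7 = 0.0023 × 9.21 × 38.65 × 3.1145 = 2.5499 mm/d
Over 28 days: 2.5499 × 28 = 71.397 mm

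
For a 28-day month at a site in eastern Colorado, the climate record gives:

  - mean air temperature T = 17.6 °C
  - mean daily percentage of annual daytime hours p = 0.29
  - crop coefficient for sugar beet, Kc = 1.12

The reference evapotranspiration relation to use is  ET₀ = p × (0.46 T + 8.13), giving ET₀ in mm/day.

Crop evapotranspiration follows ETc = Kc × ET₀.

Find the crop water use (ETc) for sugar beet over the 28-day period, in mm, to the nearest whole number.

148 mm

ET₀ = 0.29 × (0.46 × 17.6 + 8.13) = 0.29 × 16.226 = 4.7055 mm/d
ETc = Kc × ET₀ = 1.12 × 4.7055 = 5.2702 mm/d
Over 28 days: 5.2702 × 28 = 147.566 mm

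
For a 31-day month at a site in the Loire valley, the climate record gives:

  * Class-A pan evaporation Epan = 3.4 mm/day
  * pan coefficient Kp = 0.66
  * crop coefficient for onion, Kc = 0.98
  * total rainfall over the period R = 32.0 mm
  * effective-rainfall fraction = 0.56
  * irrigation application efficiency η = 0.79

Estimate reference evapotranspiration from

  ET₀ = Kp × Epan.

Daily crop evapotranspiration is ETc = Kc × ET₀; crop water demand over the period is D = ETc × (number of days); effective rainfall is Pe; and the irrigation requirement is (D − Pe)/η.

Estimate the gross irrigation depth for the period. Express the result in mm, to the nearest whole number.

64 mm

ET₀ = 0.66 × 3.4 = 2.2440 mm/d
ETc = Kc × ET₀ = 0.98 × 2.2440 = 2.1991 mm/d
Crop demand D = ETc × 31 d = 2.1991 × 31 = 68.172 mm
Pe = 0.56 × 32.0 = 17.920 mm
D − Pe = 68.172 − 17.920 = 50.252 mm
Gross irrigation = 50.252 / 0.79 = 63.610 mm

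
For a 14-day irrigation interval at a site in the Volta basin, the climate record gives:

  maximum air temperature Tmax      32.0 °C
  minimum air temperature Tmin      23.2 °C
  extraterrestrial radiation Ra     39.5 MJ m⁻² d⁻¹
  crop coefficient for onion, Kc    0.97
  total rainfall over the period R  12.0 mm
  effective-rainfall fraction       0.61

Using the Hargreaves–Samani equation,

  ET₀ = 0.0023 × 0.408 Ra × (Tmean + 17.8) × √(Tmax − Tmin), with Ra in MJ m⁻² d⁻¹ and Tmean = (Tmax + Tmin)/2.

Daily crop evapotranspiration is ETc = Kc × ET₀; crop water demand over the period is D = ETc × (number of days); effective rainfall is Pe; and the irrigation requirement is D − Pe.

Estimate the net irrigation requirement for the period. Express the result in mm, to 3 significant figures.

Tmean = (32.0 + 23.2)/2 = 27.60 °C
0.408 Ra = 0.408 × 39.5 = 16.1160 mm/d equivalent
ET₀ = 0.0023 × 16.1160 × (27.60 + 17.8) × √8.8 = 0.0023 × 16.1160 × 45.40 × 2.9665 = 4.9921 mm/d
ETc = Kc × ET₀ = 0.97 × 4.9921 = 4.8423 mm/d
Crop demand D = ETc × 14 d = 4.8423 × 14 = 67.792 mm
Pe = 0.61 × 12.0 = 7.320 mm
D − Pe = 67.792 − 7.320 = 60.472 mm

60.5 mm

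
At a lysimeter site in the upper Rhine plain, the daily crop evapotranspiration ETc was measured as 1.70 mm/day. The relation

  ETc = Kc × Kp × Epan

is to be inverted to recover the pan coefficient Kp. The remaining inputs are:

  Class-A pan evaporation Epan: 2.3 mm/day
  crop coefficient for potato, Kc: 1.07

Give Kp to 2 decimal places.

ETc = Kc × Kp × Epan  ⇒  Kp = ETc / (Kc × Epan)
Kp = 1.70 / (1.07 × 2.3) = 1.70 / 2.461 = 0.6908

0.69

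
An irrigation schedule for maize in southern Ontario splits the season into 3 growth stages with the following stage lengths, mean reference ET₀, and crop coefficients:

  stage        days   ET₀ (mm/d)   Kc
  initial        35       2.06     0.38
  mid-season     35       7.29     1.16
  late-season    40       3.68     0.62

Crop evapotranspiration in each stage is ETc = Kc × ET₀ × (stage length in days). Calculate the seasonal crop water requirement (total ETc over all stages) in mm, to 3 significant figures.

initial: 0.38 × 2.06 × 35 = 27.40 mm
mid-season: 1.16 × 7.29 × 35 = 295.97 mm
late-season: 0.62 × 3.68 × 40 = 91.26 mm
Seasonal total = 414.63 mm

415 mm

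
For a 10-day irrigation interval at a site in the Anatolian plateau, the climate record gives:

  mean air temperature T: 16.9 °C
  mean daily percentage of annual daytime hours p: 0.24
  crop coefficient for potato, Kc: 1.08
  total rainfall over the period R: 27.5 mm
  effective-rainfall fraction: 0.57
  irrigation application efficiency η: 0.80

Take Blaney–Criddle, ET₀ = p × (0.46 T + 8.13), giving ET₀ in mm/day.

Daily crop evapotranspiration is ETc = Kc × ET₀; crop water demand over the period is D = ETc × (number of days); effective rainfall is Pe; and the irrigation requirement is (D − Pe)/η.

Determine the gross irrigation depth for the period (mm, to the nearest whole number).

ET₀ = 0.24 × (0.46 × 16.9 + 8.13) = 0.24 × 15.904 = 3.8170 mm/d
ETc = Kc × ET₀ = 1.08 × 3.8170 = 4.1224 mm/d
Crop demand D = ETc × 10 d = 4.1224 × 10 = 41.224 mm
Pe = 0.57 × 27.5 = 15.675 mm
D − Pe = 41.224 − 15.675 = 25.549 mm
Gross irrigation = 25.549 / 0.80 = 31.936 mm

32 mm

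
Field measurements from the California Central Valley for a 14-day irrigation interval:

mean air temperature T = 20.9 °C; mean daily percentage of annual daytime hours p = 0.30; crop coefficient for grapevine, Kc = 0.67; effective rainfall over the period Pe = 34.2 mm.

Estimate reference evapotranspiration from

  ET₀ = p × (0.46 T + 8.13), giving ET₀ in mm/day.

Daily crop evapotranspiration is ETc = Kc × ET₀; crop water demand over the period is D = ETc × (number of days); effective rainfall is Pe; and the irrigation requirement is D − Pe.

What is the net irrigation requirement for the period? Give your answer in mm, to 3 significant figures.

ET₀ = 0.30 × (0.46 × 20.9 + 8.13) = 0.30 × 17.744 = 5.3232 mm/d
ETc = Kc × ET₀ = 0.67 × 5.3232 = 3.5665 mm/d
Crop demand D = ETc × 14 d = 3.5665 × 14 = 49.931 mm
D − Pe = 49.931 − 34.2 = 15.731 mm

15.7 mm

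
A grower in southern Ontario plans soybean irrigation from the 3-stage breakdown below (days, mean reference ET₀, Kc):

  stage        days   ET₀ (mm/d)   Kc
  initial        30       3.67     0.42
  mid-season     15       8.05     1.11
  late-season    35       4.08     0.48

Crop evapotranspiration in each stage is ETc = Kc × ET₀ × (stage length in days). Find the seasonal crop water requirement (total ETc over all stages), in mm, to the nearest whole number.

initial: 0.42 × 3.67 × 30 = 46.24 mm
mid-season: 1.11 × 8.05 × 15 = 134.03 mm
late-season: 0.48 × 4.08 × 35 = 68.54 mm
Seasonal total = 248.81 mm

249 mm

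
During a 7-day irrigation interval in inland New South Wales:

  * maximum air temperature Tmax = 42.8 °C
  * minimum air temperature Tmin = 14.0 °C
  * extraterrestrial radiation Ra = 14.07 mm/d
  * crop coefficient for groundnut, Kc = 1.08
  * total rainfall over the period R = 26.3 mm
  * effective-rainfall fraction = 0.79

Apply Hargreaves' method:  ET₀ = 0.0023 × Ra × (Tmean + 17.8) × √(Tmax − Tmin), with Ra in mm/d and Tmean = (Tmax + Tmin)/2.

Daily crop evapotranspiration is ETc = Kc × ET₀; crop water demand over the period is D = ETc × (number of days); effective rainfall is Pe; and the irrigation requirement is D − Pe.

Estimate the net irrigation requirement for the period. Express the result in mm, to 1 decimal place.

Tmean = (42.8 + 14.0)/2 = 28.40 °C
ET₀ = 0.0023 × 14.07 × (28.40 + 17.8) × √28.8 = 0.0023 × 14.07 × 46.20 × 5.3666 = 8.0235 mm/d
ETc = Kc × ET₀ = 1.08 × 8.0235 = 8.6654 mm/d
Crop demand D = ETc × 7 d = 8.6654 × 7 = 60.658 mm
Pe = 0.79 × 26.3 = 20.777 mm
D − Pe = 60.658 − 20.777 = 39.881 mm

39.9 mm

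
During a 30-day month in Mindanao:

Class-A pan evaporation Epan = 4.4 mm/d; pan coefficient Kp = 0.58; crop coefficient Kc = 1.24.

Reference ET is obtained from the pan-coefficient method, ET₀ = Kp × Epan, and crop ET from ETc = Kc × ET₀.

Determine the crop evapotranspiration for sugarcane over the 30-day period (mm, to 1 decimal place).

ET₀ = 0.58 × 4.4 = 2.5520 mm/d
ETc = Kc × ET₀ = 1.24 × 2.5520 = 3.1645 mm/d
Over 30 days: 3.1645 × 30 = 94.935 mm

94.9 mm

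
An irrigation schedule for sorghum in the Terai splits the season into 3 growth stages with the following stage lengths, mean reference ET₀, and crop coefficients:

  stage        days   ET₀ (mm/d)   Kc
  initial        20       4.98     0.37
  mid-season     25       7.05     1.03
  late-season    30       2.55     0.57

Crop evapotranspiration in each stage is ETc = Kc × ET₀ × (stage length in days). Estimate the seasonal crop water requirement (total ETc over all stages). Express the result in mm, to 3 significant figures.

initial: 0.37 × 4.98 × 20 = 36.85 mm
mid-season: 1.03 × 7.05 × 25 = 181.54 mm
late-season: 0.57 × 2.55 × 30 = 43.61 mm
Seasonal total = 262.00 mm

262 mm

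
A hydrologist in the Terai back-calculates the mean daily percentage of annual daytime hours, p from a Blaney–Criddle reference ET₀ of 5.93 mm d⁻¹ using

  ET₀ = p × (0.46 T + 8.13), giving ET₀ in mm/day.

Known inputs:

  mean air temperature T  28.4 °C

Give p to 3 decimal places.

p = ET₀ / (0.46 T + 8.13) = 5.93 / (0.46 × 28.4 + 8.13) = 5.93 / 21.194 = 0.2798

0.280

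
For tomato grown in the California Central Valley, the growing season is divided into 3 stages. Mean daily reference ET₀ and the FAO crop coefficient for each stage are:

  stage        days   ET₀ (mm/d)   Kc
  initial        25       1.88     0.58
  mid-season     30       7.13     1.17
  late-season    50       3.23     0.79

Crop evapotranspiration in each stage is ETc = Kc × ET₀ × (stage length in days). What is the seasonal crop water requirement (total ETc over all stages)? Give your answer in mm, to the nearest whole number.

initial: 0.58 × 1.88 × 25 = 27.26 mm
mid-season: 1.17 × 7.13 × 30 = 250.26 mm
late-season: 0.79 × 3.23 × 50 = 127.59 mm
Seasonal total = 405.11 mm

405 mm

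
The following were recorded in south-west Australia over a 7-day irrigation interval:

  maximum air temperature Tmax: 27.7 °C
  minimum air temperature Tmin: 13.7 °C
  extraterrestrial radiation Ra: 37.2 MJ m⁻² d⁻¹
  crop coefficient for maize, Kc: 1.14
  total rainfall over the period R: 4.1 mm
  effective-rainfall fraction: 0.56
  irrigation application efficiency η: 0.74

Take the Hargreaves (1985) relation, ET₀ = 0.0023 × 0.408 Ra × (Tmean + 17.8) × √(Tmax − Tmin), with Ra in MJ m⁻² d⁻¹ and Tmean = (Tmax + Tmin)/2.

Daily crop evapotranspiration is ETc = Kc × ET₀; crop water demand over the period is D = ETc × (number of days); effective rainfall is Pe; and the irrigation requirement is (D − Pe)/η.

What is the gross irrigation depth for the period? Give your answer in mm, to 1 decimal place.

51.1 mm

Tmean = (27.7 + 13.7)/2 = 20.70 °C
0.408 Ra = 0.408 × 37.2 = 15.1776 mm/d equivalent
ET₀ = 0.0023 × 15.1776 × (20.70 + 17.8) × √14.0 = 0.0023 × 15.1776 × 38.50 × 3.7417 = 5.0288 mm/d
ETc = Kc × ET₀ = 1.14 × 5.0288 = 5.7328 mm/d
Crop demand D = ETc × 7 d = 5.7328 × 7 = 40.130 mm
Pe = 0.56 × 4.1 = 2.296 mm
D − Pe = 40.130 − 2.296 = 37.834 mm
Gross irrigation = 37.834 / 0.74 = 51.127 mm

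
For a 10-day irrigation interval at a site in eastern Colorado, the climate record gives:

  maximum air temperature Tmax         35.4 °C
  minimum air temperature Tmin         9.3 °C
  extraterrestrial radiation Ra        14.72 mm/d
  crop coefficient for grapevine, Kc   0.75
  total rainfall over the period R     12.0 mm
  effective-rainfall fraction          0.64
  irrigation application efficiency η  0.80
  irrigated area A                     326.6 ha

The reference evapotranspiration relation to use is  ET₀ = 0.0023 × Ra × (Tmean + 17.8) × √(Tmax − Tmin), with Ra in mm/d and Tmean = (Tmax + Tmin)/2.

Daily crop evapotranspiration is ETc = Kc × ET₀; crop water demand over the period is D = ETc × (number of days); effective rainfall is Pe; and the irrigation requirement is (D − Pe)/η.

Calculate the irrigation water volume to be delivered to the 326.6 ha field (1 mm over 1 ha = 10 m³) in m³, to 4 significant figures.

181300 m³

Tmean = (35.4 + 9.3)/2 = 22.35 °C
ET₀ = 0.0023 × 14.72 × (22.35 + 17.8) × √26.1 = 0.0023 × 14.72 × 40.15 × 5.1088 = 6.9445 mm/d
ETc = Kc × ET₀ = 0.75 × 6.9445 = 5.2084 mm/d
Crop demand D = ETc × 10 d = 5.2084 × 10 = 52.084 mm
Pe = 0.64 × 12.0 = 7.680 mm
D − Pe = 52.084 − 7.680 = 44.404 mm
Gross irrigation = 44.404 / 0.80 = 55.505 mm
Volume = 55.505 mm × 326.6 ha × 10 = 181279.3 m³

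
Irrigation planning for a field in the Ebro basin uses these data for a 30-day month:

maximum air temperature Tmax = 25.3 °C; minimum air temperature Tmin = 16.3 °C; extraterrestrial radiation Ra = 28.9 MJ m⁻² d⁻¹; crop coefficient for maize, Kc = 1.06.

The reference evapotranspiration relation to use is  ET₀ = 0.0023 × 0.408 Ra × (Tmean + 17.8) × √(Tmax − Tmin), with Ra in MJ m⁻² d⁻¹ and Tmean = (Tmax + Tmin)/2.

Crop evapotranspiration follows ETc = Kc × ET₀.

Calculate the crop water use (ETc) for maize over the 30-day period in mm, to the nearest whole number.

Tmean = (25.3 + 16.3)/2 = 20.80 °C
0.408 Ra = 0.408 × 28.9 = 11.7912 mm/d equivalent
ET₀ = 0.0023 × 11.7912 × (20.80 + 17.8) × √9.0 = 0.0023 × 11.7912 × 38.60 × 3.0000 = 3.1405 mm/d
ETc = Kc × ET₀ = 1.06 × 3.1405 = 3.3289 mm/d
Over 30 days: 3.3289 × 30 = 99.867 mm

100 mm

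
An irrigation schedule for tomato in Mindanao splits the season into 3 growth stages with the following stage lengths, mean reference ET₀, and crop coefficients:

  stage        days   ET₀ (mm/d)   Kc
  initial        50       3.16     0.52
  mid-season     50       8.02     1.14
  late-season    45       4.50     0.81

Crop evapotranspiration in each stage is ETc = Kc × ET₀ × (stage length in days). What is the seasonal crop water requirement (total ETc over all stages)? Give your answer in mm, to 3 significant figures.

initial: 0.52 × 3.16 × 50 = 82.16 mm
mid-season: 1.14 × 8.02 × 50 = 457.14 mm
late-season: 0.81 × 4.50 × 45 = 164.03 mm
Seasonal total = 703.33 mm

703 mm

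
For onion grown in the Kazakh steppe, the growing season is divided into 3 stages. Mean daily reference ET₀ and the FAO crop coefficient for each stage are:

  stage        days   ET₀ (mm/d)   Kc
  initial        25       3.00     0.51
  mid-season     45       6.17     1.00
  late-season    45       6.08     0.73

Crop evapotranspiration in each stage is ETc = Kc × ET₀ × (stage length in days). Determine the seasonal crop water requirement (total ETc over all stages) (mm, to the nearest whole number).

initial: 0.51 × 3.00 × 25 = 38.25 mm
mid-season: 1.00 × 6.17 × 45 = 277.65 mm
late-season: 0.73 × 6.08 × 45 = 199.73 mm
Seasonal total = 515.63 mm

516 mm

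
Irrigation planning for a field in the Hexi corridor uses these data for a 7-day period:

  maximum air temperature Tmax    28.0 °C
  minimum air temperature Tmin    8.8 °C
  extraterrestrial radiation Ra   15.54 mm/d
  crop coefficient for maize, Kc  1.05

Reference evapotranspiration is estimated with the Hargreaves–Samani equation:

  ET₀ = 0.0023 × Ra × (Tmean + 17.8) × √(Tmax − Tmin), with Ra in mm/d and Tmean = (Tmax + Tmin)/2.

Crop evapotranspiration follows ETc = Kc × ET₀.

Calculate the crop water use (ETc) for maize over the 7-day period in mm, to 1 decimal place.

41.7 mm

Tmean = (28.0 + 8.8)/2 = 18.40 °C
ET₀ = 0.0023 × 15.54 × (18.40 + 17.8) × √19.2 = 0.0023 × 15.54 × 36.20 × 4.3818 = 5.6694 mm/d
ETc = Kc × ET₀ = 1.05 × 5.6694 = 5.9529 mm/d
Over 7 days: 5.9529 × 7 = 41.670 mm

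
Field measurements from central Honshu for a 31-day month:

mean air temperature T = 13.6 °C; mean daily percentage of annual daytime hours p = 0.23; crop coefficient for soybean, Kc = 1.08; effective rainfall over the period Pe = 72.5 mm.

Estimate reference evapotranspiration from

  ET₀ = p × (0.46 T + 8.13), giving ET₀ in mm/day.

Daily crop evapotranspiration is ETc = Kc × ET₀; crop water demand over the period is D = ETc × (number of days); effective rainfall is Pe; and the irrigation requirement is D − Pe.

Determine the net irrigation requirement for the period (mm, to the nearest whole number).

ET₀ = 0.23 × (0.46 × 13.6 + 8.13) = 0.23 × 14.386 = 3.3088 mm/d
ETc = Kc × ET₀ = 1.08 × 3.3088 = 3.5735 mm/d
Crop demand D = ETc × 31 d = 3.5735 × 31 = 110.779 mm
D − Pe = 110.779 − 72.5 = 38.279 mm

38 mm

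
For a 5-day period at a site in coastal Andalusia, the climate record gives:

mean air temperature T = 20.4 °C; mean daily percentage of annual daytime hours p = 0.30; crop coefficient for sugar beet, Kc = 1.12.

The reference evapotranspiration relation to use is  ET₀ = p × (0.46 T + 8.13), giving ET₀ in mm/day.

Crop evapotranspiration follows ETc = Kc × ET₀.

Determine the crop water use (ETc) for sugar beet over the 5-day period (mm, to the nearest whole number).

ET₀ = 0.30 × (0.46 × 20.4 + 8.13) = 0.30 × 17.514 = 5.2542 mm/d
ETc = Kc × ET₀ = 1.12 × 5.2542 = 5.8847 mm/d
Over 5 days: 5.8847 × 5 = 29.424 mm

29 mm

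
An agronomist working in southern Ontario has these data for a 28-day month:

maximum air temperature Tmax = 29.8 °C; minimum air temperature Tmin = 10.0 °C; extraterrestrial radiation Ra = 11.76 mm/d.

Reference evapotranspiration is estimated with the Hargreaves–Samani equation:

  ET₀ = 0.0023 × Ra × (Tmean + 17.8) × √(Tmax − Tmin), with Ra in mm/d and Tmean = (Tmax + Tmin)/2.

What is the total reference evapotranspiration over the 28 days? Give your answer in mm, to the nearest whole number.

127 mm

Tmean = (29.8 + 10.0)/2 = 19.90 °C
ET₀ = 0.0023 × 11.76 × (19.90 + 17.8) × √19.8 = 0.0023 × 11.76 × 37.70 × 4.4497 = 4.5374 mm/d
Over 28 days: 4.5374 × 28 = 127.047 mm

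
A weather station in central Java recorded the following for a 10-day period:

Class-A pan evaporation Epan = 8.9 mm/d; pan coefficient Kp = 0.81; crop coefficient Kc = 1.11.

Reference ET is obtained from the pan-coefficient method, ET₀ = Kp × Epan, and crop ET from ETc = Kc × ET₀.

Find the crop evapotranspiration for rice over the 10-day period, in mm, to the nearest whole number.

80 mm

ET₀ = 0.81 × 8.9 = 7.2090 mm/d
ETc = Kc × ET₀ = 1.11 × 7.2090 = 8.0020 mm/d
Over 10 days: 8.0020 × 10 = 80.020 mm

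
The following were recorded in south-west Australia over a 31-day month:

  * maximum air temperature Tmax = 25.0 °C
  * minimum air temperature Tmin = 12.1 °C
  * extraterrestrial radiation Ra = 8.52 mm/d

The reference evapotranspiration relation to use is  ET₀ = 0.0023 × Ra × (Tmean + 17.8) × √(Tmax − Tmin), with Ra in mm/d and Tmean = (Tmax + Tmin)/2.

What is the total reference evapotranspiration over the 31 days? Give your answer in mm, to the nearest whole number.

Tmean = (25.0 + 12.1)/2 = 18.55 °C
ET₀ = 0.0023 × 8.52 × (18.55 + 17.8) × √12.9 = 0.0023 × 8.52 × 36.35 × 3.5917 = 2.5584 mm/d
Over 31 days: 2.5584 × 31 = 79.310 mm

79 mm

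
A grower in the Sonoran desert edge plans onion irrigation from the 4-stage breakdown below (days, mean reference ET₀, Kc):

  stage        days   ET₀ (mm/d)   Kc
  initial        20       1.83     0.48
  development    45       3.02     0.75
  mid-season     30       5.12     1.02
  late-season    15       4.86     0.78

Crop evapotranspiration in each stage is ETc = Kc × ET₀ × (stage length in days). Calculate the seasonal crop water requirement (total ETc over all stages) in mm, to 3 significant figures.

initial: 0.48 × 1.83 × 20 = 17.57 mm
development: 0.75 × 3.02 × 45 = 101.93 mm
mid-season: 1.02 × 5.12 × 30 = 156.67 mm
late-season: 0.78 × 4.86 × 15 = 56.86 mm
Seasonal total = 333.03 mm

333 mm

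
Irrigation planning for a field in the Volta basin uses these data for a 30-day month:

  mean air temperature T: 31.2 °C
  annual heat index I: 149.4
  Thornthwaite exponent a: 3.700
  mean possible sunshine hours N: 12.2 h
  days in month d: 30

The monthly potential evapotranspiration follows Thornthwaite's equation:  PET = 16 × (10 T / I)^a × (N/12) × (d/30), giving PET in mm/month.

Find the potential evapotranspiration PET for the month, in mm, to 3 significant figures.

10T/I = 10 × 31.2 / 149.4 = 2.0884
(10T/I)^a = 2.0884^3.700 = 15.2514
Uncorrected PET = 16 × 15.2514 = 244.022 mm
Correction = (N/12)(d/30) = (12.2/12)(30/30) = 1.0167
PET = 244.022 × 1.0167 = 248.097 mm/month

248 mm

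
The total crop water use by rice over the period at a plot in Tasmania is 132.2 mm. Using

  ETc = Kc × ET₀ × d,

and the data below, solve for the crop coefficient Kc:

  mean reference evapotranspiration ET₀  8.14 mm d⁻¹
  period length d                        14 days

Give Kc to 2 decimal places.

ETc = Kc × ET₀ × d  ⇒  Kc = ETc / (ET₀ × d)
Kc = 132.2 / (8.14 × 14) = 132.2 / 113.96 = 1.1601

1.16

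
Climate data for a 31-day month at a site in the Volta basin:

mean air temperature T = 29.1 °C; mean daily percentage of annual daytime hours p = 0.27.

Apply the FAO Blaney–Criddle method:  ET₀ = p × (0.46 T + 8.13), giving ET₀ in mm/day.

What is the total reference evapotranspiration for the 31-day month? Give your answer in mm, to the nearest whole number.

ET₀ = 0.27 × (0.46 × 29.1 + 8.13) = 0.27 × 21.516 = 5.8093 mm/d
Monthly total = 5.8093 × 31 = 180.088 mm

180 mm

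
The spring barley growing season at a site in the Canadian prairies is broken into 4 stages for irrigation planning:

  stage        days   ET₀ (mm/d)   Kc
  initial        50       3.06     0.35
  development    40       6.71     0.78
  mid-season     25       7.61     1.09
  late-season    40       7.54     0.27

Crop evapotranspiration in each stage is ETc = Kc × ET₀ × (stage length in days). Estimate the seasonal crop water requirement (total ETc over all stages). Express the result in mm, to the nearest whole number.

552 mm

initial: 0.35 × 3.06 × 50 = 53.55 mm
development: 0.78 × 6.71 × 40 = 209.35 mm
mid-season: 1.09 × 7.61 × 25 = 207.37 mm
late-season: 0.27 × 7.54 × 40 = 81.43 mm
Seasonal total = 551.70 mm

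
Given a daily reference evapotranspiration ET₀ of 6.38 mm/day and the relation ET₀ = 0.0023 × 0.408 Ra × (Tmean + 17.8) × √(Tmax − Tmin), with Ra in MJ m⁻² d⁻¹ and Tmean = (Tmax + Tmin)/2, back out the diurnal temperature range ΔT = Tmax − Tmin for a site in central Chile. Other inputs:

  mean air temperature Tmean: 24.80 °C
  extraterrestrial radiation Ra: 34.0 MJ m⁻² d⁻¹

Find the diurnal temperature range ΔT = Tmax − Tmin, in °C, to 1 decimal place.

22.0 °C

√ΔT = ET₀ / [0.0023 × 0.408 × Ra × (Tmean+17.8)] = 6.38 / (0.0023 × 13.8720 × 42.60) = 4.6940
ΔT = 4.6940² = 22.034 °C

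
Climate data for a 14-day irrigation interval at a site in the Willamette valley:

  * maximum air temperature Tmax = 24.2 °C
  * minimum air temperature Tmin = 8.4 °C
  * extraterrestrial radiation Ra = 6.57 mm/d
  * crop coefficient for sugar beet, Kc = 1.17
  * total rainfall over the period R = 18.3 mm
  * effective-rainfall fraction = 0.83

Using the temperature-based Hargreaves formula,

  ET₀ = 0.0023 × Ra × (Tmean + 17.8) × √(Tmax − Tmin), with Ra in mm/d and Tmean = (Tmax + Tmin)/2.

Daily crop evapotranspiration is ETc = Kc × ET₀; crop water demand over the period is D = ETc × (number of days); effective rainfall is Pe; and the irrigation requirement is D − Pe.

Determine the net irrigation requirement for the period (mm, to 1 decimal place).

Tmean = (24.2 + 8.4)/2 = 16.30 °C
ET₀ = 0.0023 × 6.57 × (16.30 + 17.8) × √15.8 = 0.0023 × 6.57 × 34.10 × 3.9749 = 2.0482 mm/d
ETc = Kc × ET₀ = 1.17 × 2.0482 = 2.3964 mm/d
Crop demand D = ETc × 14 d = 2.3964 × 14 = 33.550 mm
Pe = 0.83 × 18.3 = 15.189 mm
D − Pe = 33.550 − 15.189 = 18.361 mm

18.4 mm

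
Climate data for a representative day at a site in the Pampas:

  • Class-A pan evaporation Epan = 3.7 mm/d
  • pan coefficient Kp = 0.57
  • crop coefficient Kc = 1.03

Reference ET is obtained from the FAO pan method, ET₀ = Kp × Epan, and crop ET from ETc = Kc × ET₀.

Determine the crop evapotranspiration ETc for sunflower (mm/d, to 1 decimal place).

ET₀ = 0.57 × 3.7 = 2.1090 mm/d
ETc = Kc × ET₀ = 1.03 × 2.1090 = 2.1723 mm/d

2.2 mm/d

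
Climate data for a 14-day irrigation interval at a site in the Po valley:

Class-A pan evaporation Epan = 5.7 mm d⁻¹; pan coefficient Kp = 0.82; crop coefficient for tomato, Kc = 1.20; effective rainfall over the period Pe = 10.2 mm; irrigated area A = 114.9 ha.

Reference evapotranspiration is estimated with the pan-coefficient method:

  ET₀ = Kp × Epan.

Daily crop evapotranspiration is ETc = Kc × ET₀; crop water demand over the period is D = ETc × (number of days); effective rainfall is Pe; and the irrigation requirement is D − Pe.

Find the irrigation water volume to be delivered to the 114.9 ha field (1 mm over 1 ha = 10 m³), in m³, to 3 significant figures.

ET₀ = 0.82 × 5.7 = 4.6740 mm/d
ETc = Kc × ET₀ = 1.20 × 4.6740 = 5.6088 mm/d
Crop demand D = ETc × 14 d = 5.6088 × 14 = 78.523 mm
D − Pe = 78.523 − 10.2 = 68.323 mm
Volume = 68.323 mm × 114.9 ha × 10 = 78503.1 m³

78500 m³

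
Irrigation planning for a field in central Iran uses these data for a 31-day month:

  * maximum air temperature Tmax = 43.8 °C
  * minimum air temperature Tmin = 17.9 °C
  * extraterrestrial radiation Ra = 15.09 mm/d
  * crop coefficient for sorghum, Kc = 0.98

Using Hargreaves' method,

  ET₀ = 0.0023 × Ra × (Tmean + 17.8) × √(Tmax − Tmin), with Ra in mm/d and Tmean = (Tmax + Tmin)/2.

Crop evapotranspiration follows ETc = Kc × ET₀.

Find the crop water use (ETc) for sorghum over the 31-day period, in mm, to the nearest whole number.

261 mm

Tmean = (43.8 + 17.9)/2 = 30.85 °C
ET₀ = 0.0023 × 15.09 × (30.85 + 17.8) × √25.9 = 0.0023 × 15.09 × 48.65 × 5.0892 = 8.5931 mm/d
ETc = Kc × ET₀ = 0.98 × 8.5931 = 8.4212 mm/d
Over 31 days: 8.4212 × 31 = 261.057 mm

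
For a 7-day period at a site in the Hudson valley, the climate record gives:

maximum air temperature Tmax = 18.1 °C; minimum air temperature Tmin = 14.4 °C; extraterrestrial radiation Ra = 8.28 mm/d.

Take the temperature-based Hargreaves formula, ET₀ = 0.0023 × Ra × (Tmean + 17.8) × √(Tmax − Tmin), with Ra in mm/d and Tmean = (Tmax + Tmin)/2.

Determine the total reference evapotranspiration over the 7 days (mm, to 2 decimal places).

Tmean = (18.1 + 14.4)/2 = 16.25 °C
ET₀ = 0.0023 × 8.28 × (16.25 + 17.8) × √3.7 = 0.0023 × 8.28 × 34.05 × 1.9235 = 1.2473 mm/d
Over 7 days: 1.2473 × 7 = 8.731 mm

8.73 mm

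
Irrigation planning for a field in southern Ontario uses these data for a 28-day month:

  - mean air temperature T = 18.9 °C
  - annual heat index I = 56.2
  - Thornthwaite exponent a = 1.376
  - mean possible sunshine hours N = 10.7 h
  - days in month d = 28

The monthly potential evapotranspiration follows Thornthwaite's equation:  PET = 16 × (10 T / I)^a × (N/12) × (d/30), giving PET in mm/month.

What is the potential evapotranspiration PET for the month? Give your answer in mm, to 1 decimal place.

70.7 mm

10T/I = 10 × 18.9 / 56.2 = 3.3630
(10T/I)^a = 3.3630^1.376 = 5.3061
Uncorrected PET = 16 × 5.3061 = 84.898 mm
Correction = (N/12)(d/30) = (10.7/12)(28/30) = 0.8322
PET = 84.898 × 0.8322 = 70.652 mm/month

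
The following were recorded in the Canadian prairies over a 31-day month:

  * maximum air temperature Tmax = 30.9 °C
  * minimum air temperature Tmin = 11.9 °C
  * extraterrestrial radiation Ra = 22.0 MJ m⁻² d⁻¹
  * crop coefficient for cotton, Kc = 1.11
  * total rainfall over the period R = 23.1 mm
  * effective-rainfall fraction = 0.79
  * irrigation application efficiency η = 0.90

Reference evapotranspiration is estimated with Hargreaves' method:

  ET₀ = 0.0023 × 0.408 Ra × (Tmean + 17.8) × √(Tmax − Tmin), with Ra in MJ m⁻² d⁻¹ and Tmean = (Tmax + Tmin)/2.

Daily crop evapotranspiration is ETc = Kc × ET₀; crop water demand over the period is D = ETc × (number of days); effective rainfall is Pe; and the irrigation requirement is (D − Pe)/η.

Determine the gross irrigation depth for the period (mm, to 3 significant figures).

115 mm

Tmean = (30.9 + 11.9)/2 = 21.40 °C
0.408 Ra = 0.408 × 22.0 = 8.9760 mm/d equivalent
ET₀ = 0.0023 × 8.9760 × (21.40 + 17.8) × √19.0 = 0.0023 × 8.9760 × 39.20 × 4.3589 = 3.5276 mm/d
ETc = Kc × ET₀ = 1.11 × 3.5276 = 3.9156 mm/d
Crop demand D = ETc × 31 d = 3.9156 × 31 = 121.384 mm
Pe = 0.79 × 23.1 = 18.249 mm
D − Pe = 121.384 − 18.249 = 103.135 mm
Gross irrigation = 103.135 / 0.90 = 114.594 mm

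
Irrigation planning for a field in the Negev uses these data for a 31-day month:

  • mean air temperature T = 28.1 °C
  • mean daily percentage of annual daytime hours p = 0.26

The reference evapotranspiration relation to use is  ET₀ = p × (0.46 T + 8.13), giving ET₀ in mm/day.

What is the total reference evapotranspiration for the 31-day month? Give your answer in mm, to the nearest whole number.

ET₀ = 0.26 × (0.46 × 28.1 + 8.13) = 0.26 × 21.056 = 5.4746 mm/d
Monthly total = 5.4746 × 31 = 169.713 mm

170 mm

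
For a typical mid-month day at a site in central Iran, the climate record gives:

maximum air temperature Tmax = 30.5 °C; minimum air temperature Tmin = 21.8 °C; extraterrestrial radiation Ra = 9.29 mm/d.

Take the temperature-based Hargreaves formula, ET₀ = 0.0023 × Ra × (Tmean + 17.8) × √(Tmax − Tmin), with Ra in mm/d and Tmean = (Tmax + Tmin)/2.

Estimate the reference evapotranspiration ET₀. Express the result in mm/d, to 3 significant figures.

Tmean = (30.5 + 21.8)/2 = 26.15 °C
ET₀ = 0.0023 × 9.29 × (26.15 + 17.8) × √8.7 = 0.0023 × 9.29 × 43.95 × 2.9496 = 2.7699 mm/d

2.77 mm/d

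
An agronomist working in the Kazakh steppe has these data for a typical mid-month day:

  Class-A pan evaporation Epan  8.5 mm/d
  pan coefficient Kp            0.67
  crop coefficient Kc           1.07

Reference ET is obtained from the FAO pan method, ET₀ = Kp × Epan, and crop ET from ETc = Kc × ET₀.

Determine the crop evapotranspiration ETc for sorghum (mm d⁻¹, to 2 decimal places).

ET₀ = 0.67 × 8.5 = 5.6950 mm/d
ETc = Kc × ET₀ = 1.07 × 5.6950 = 6.0937 mm/d

6.09 mm d⁻¹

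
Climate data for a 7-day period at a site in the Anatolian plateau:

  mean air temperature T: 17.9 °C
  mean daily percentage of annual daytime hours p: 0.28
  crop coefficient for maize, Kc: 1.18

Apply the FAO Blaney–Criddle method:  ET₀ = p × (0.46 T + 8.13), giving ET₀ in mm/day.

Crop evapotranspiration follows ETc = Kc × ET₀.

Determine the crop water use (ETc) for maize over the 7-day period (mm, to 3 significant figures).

37.8 mm

ET₀ = 0.28 × (0.46 × 17.9 + 8.13) = 0.28 × 16.364 = 4.5819 mm/d
ETc = Kc × ET₀ = 1.18 × 4.5819 = 5.4066 mm/d
Over 7 days: 5.4066 × 7 = 37.846 mm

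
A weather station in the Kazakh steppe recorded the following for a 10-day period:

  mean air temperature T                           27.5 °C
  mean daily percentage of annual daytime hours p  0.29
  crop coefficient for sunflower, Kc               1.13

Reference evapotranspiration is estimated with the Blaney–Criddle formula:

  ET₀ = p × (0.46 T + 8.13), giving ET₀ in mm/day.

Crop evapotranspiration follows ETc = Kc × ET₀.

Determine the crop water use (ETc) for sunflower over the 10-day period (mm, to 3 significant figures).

ET₀ = 0.29 × (0.46 × 27.5 + 8.13) = 0.29 × 20.780 = 6.0262 mm/d
ETc = Kc × ET₀ = 1.13 × 6.0262 = 6.8096 mm/d
Over 10 days: 6.8096 × 10 = 68.096 mm

68.1 mm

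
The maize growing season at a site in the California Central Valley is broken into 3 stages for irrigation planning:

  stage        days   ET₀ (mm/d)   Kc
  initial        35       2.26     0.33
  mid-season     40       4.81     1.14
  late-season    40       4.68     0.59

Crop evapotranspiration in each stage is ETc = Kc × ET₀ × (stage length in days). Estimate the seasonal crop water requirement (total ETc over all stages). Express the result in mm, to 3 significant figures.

initial: 0.33 × 2.26 × 35 = 26.10 mm
mid-season: 1.14 × 4.81 × 40 = 219.34 mm
late-season: 0.59 × 4.68 × 40 = 110.45 mm
Seasonal total = 355.89 mm

356 mm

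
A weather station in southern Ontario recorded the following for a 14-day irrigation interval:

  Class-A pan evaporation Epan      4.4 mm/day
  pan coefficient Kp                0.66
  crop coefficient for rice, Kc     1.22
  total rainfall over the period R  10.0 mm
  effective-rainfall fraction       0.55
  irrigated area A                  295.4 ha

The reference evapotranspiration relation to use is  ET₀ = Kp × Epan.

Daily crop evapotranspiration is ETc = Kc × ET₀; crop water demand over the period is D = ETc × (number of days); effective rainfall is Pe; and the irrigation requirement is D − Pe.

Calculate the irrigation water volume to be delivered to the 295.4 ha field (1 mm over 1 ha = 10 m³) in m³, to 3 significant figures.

130000 m³

ET₀ = 0.66 × 4.4 = 2.9040 mm/d
ETc = Kc × ET₀ = 1.22 × 2.9040 = 3.5429 mm/d
Crop demand D = ETc × 14 d = 3.5429 × 14 = 49.601 mm
Pe = 0.55 × 10.0 = 5.500 mm
D − Pe = 49.601 − 5.500 = 44.101 mm
Volume = 44.101 mm × 295.4 ha × 10 = 130274.4 m³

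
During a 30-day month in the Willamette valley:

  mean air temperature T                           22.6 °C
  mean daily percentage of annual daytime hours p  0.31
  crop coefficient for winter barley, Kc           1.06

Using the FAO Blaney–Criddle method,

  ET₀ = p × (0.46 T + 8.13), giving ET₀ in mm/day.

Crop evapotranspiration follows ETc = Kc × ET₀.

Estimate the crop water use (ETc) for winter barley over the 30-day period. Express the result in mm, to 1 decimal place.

182.6 mm

ET₀ = 0.31 × (0.46 × 22.6 + 8.13) = 0.31 × 18.526 = 5.7431 mm/d
ETc = Kc × ET₀ = 1.06 × 5.7431 = 6.0877 mm/d
Over 30 days: 6.0877 × 30 = 182.631 mm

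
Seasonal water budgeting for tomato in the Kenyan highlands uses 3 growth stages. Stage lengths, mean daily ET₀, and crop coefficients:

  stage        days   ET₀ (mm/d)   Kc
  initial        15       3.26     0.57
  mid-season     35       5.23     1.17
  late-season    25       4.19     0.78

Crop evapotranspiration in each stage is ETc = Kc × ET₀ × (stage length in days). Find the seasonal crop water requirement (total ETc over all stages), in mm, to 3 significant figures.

initial: 0.57 × 3.26 × 15 = 27.87 mm
mid-season: 1.17 × 5.23 × 35 = 214.17 mm
late-season: 0.78 × 4.19 × 25 = 81.71 mm
Seasonal total = 323.75 mm

324 mm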